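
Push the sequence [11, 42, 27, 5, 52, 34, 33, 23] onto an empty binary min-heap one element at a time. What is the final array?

Insert 11:
  append 11 at index 0 → [11] (no swap needed)
Insert 42:
  append 42 at index 1 → [11, 42] (no swap needed)
Insert 27:
  append 27 at index 2 → [11, 42, 27] (no swap needed)
Insert 5:
  append 5 at index 3 → [11, 42, 27, 5]
  5 < parent 42 at index 1, swap → [11, 5, 27, 42]
  5 < parent 11 at index 0, swap → [5, 11, 27, 42]
Insert 52:
  append 52 at index 4 → [5, 11, 27, 42, 52] (no swap needed)
Insert 34:
  append 34 at index 5 → [5, 11, 27, 42, 52, 34] (no swap needed)
Insert 33:
  append 33 at index 6 → [5, 11, 27, 42, 52, 34, 33] (no swap needed)
Insert 23:
  append 23 at index 7 → [5, 11, 27, 42, 52, 34, 33, 23]
  23 < parent 42 at index 3, swap → [5, 11, 27, 23, 52, 34, 33, 42]

[5, 11, 27, 23, 52, 34, 33, 42]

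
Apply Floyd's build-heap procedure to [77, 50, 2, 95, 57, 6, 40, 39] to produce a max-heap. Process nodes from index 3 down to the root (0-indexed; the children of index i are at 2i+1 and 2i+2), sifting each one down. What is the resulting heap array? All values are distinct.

[95, 77, 40, 50, 57, 6, 2, 39]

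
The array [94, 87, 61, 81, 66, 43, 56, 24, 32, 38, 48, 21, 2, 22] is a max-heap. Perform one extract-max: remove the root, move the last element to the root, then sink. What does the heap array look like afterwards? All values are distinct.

[87, 81, 61, 32, 66, 43, 56, 24, 22, 38, 48, 21, 2]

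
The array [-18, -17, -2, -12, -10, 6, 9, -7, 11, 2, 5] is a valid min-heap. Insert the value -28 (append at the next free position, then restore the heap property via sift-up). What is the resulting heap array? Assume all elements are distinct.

[-28, -17, -18, -12, -10, -2, 9, -7, 11, 2, 5, 6]

append -28 at index 11 → [-18, -17, -2, -12, -10, 6, 9, -7, 11, 2, 5, -28]
-28 < parent 6 at index 5, swap → [-18, -17, -2, -12, -10, -28, 9, -7, 11, 2, 5, 6]
-28 < parent -2 at index 2, swap → [-18, -17, -28, -12, -10, -2, 9, -7, 11, 2, 5, 6]
-28 < parent -18 at index 0, swap → [-28, -17, -18, -12, -10, -2, 9, -7, 11, 2, 5, 6]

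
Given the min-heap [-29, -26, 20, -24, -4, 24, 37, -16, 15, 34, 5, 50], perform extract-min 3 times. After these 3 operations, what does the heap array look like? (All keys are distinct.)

extract-min #1 returns -29:
  remove root -29; move last element 50 to root → [50, -26, 20, -24, -4, 24, 37, -16, 15, 34, 5]
  50 vs smaller child -26 at index 1, swap → [-26, 50, 20, -24, -4, 24, 37, -16, 15, 34, 5]
  50 vs smaller child -24 at index 3, swap → [-26, -24, 20, 50, -4, 24, 37, -16, 15, 34, 5]
  50 vs smaller child -16 at index 7, swap → [-26, -24, 20, -16, -4, 24, 37, 50, 15, 34, 5]
extract-min #2 returns -26:
  remove root -26; move last element 5 to root → [5, -24, 20, -16, -4, 24, 37, 50, 15, 34]
  5 vs smaller child -24 at index 1, swap → [-24, 5, 20, -16, -4, 24, 37, 50, 15, 34]
  5 vs smaller child -16 at index 3, swap → [-24, -16, 20, 5, -4, 24, 37, 50, 15, 34]
extract-min #3 returns -24:
  remove root -24; move last element 34 to root → [34, -16, 20, 5, -4, 24, 37, 50, 15]
  34 vs smaller child -16 at index 1, swap → [-16, 34, 20, 5, -4, 24, 37, 50, 15]
  34 vs smaller child -4 at index 4, swap → [-16, -4, 20, 5, 34, 24, 37, 50, 15]

[-16, -4, 20, 5, 34, 24, 37, 50, 15]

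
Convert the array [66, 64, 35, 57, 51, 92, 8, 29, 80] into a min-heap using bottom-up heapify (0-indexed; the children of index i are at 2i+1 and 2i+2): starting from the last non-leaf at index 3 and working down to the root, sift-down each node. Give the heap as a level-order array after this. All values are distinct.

sift down from index 3:
  57 vs smaller child 29 at index 7, swap → [66, 64, 35, 29, 51, 92, 8, 57, 80]
sift down from index 2:
  35 vs smaller child 8 at index 6, swap → [66, 64, 8, 29, 51, 92, 35, 57, 80]
sift down from index 1:
  64 vs smaller child 29 at index 3, swap → [66, 29, 8, 64, 51, 92, 35, 57, 80]
  64 vs smaller child 57 at index 7, swap → [66, 29, 8, 57, 51, 92, 35, 64, 80]
sift down from index 0:
  66 vs smaller child 8 at index 2, swap → [8, 29, 66, 57, 51, 92, 35, 64, 80]
  66 vs smaller child 35 at index 6, swap → [8, 29, 35, 57, 51, 92, 66, 64, 80]

[8, 29, 35, 57, 51, 92, 66, 64, 80]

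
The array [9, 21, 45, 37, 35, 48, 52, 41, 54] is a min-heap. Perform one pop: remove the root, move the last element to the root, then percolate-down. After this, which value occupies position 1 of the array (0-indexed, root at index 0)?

35

remove root 9; move last element 54 to root → [54, 21, 45, 37, 35, 48, 52, 41]
54 vs smaller child 21 at index 1, swap → [21, 54, 45, 37, 35, 48, 52, 41]
54 vs smaller child 35 at index 4, swap → [21, 35, 45, 37, 54, 48, 52, 41]
resulting array: [21, 35, 45, 37, 54, 48, 52, 41]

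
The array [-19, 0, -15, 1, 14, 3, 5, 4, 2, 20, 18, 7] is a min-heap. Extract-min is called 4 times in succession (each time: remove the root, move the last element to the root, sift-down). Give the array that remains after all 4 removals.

[2, 4, 3, 18, 14, 7, 5, 20]

extract-min #1 returns -19:
  remove root -19; move last element 7 to root → [7, 0, -15, 1, 14, 3, 5, 4, 2, 20, 18]
  7 vs smaller child -15 at index 2, swap → [-15, 0, 7, 1, 14, 3, 5, 4, 2, 20, 18]
  7 vs smaller child 3 at index 5, swap → [-15, 0, 3, 1, 14, 7, 5, 4, 2, 20, 18]
extract-min #2 returns -15:
  remove root -15; move last element 18 to root → [18, 0, 3, 1, 14, 7, 5, 4, 2, 20]
  18 vs smaller child 0 at index 1, swap → [0, 18, 3, 1, 14, 7, 5, 4, 2, 20]
  18 vs smaller child 1 at index 3, swap → [0, 1, 3, 18, 14, 7, 5, 4, 2, 20]
  18 vs smaller child 2 at index 8, swap → [0, 1, 3, 2, 14, 7, 5, 4, 18, 20]
extract-min #3 returns 0:
  remove root 0; move last element 20 to root → [20, 1, 3, 2, 14, 7, 5, 4, 18]
  20 vs smaller child 1 at index 1, swap → [1, 20, 3, 2, 14, 7, 5, 4, 18]
  20 vs smaller child 2 at index 3, swap → [1, 2, 3, 20, 14, 7, 5, 4, 18]
  20 vs smaller child 4 at index 7, swap → [1, 2, 3, 4, 14, 7, 5, 20, 18]
extract-min #4 returns 1:
  remove root 1; move last element 18 to root → [18, 2, 3, 4, 14, 7, 5, 20]
  18 vs smaller child 2 at index 1, swap → [2, 18, 3, 4, 14, 7, 5, 20]
  18 vs smaller child 4 at index 3, swap → [2, 4, 3, 18, 14, 7, 5, 20]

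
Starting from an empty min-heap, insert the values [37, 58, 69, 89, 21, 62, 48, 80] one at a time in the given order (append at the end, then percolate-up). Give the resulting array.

[21, 37, 48, 80, 58, 69, 62, 89]

Insert 37:
  append 37 at index 0 → [37] (no swap needed)
Insert 58:
  append 58 at index 1 → [37, 58] (no swap needed)
Insert 69:
  append 69 at index 2 → [37, 58, 69] (no swap needed)
Insert 89:
  append 89 at index 3 → [37, 58, 69, 89] (no swap needed)
Insert 21:
  append 21 at index 4 → [37, 58, 69, 89, 21]
  21 < parent 58 at index 1, swap → [37, 21, 69, 89, 58]
  21 < parent 37 at index 0, swap → [21, 37, 69, 89, 58]
Insert 62:
  append 62 at index 5 → [21, 37, 69, 89, 58, 62]
  62 < parent 69 at index 2, swap → [21, 37, 62, 89, 58, 69]
Insert 48:
  append 48 at index 6 → [21, 37, 62, 89, 58, 69, 48]
  48 < parent 62 at index 2, swap → [21, 37, 48, 89, 58, 69, 62]
Insert 80:
  append 80 at index 7 → [21, 37, 48, 89, 58, 69, 62, 80]
  80 < parent 89 at index 3, swap → [21, 37, 48, 80, 58, 69, 62, 89]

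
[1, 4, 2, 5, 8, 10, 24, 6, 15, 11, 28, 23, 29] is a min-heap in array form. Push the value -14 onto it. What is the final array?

append -14 at index 13 → [1, 4, 2, 5, 8, 10, 24, 6, 15, 11, 28, 23, 29, -14]
-14 < parent 24 at index 6, swap → [1, 4, 2, 5, 8, 10, -14, 6, 15, 11, 28, 23, 29, 24]
-14 < parent 2 at index 2, swap → [1, 4, -14, 5, 8, 10, 2, 6, 15, 11, 28, 23, 29, 24]
-14 < parent 1 at index 0, swap → [-14, 4, 1, 5, 8, 10, 2, 6, 15, 11, 28, 23, 29, 24]

[-14, 4, 1, 5, 8, 10, 2, 6, 15, 11, 28, 23, 29, 24]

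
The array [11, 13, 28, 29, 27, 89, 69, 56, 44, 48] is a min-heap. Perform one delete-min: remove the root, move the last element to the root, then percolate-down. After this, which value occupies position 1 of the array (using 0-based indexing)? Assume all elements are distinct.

27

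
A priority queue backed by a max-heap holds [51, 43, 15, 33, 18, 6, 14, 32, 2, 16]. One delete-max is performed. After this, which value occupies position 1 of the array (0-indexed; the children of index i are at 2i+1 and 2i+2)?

remove root 51; move last element 16 to root → [16, 43, 15, 33, 18, 6, 14, 32, 2]
16 vs larger child 43 at index 1, swap → [43, 16, 15, 33, 18, 6, 14, 32, 2]
16 vs larger child 33 at index 3, swap → [43, 33, 15, 16, 18, 6, 14, 32, 2]
16 vs larger child 32 at index 7, swap → [43, 33, 15, 32, 18, 6, 14, 16, 2]
resulting array: [43, 33, 15, 32, 18, 6, 14, 16, 2]

33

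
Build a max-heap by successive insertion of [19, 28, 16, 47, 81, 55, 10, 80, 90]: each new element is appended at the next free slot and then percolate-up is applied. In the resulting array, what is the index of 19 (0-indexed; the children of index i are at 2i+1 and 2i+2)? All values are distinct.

Insert 19:
  append 19 at index 0 → [19] (no swap needed)
Insert 28:
  append 28 at index 1 → [19, 28]
  28 > parent 19 at index 0, swap → [28, 19]
Insert 16:
  append 16 at index 2 → [28, 19, 16] (no swap needed)
Insert 47:
  append 47 at index 3 → [28, 19, 16, 47]
  47 > parent 19 at index 1, swap → [28, 47, 16, 19]
  47 > parent 28 at index 0, swap → [47, 28, 16, 19]
Insert 81:
  append 81 at index 4 → [47, 28, 16, 19, 81]
  81 > parent 28 at index 1, swap → [47, 81, 16, 19, 28]
  81 > parent 47 at index 0, swap → [81, 47, 16, 19, 28]
Insert 55:
  append 55 at index 5 → [81, 47, 16, 19, 28, 55]
  55 > parent 16 at index 2, swap → [81, 47, 55, 19, 28, 16]
Insert 10:
  append 10 at index 6 → [81, 47, 55, 19, 28, 16, 10] (no swap needed)
Insert 80:
  append 80 at index 7 → [81, 47, 55, 19, 28, 16, 10, 80]
  80 > parent 19 at index 3, swap → [81, 47, 55, 80, 28, 16, 10, 19]
  80 > parent 47 at index 1, swap → [81, 80, 55, 47, 28, 16, 10, 19]
Insert 90:
  append 90 at index 8 → [81, 80, 55, 47, 28, 16, 10, 19, 90]
  90 > parent 47 at index 3, swap → [81, 80, 55, 90, 28, 16, 10, 19, 47]
  90 > parent 80 at index 1, swap → [81, 90, 55, 80, 28, 16, 10, 19, 47]
  90 > parent 81 at index 0, swap → [90, 81, 55, 80, 28, 16, 10, 19, 47]
resulting array: [90, 81, 55, 80, 28, 16, 10, 19, 47]

7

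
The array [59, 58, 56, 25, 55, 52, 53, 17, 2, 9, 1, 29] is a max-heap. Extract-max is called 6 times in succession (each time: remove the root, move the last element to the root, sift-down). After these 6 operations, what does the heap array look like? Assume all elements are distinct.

[29, 25, 17, 1, 9, 2]

extract-max #1 returns 59:
  remove root 59; move last element 29 to root → [29, 58, 56, 25, 55, 52, 53, 17, 2, 9, 1]
  29 vs larger child 58 at index 1, swap → [58, 29, 56, 25, 55, 52, 53, 17, 2, 9, 1]
  29 vs larger child 55 at index 4, swap → [58, 55, 56, 25, 29, 52, 53, 17, 2, 9, 1]
extract-max #2 returns 58:
  remove root 58; move last element 1 to root → [1, 55, 56, 25, 29, 52, 53, 17, 2, 9]
  1 vs larger child 56 at index 2, swap → [56, 55, 1, 25, 29, 52, 53, 17, 2, 9]
  1 vs larger child 53 at index 6, swap → [56, 55, 53, 25, 29, 52, 1, 17, 2, 9]
extract-max #3 returns 56:
  remove root 56; move last element 9 to root → [9, 55, 53, 25, 29, 52, 1, 17, 2]
  9 vs larger child 55 at index 1, swap → [55, 9, 53, 25, 29, 52, 1, 17, 2]
  9 vs larger child 29 at index 4, swap → [55, 29, 53, 25, 9, 52, 1, 17, 2]
extract-max #4 returns 55:
  remove root 55; move last element 2 to root → [2, 29, 53, 25, 9, 52, 1, 17]
  2 vs larger child 53 at index 2, swap → [53, 29, 2, 25, 9, 52, 1, 17]
  2 vs larger child 52 at index 5, swap → [53, 29, 52, 25, 9, 2, 1, 17]
extract-max #5 returns 53:
  remove root 53; move last element 17 to root → [17, 29, 52, 25, 9, 2, 1]
  17 vs larger child 52 at index 2, swap → [52, 29, 17, 25, 9, 2, 1]
extract-max #6 returns 52:
  remove root 52; move last element 1 to root → [1, 29, 17, 25, 9, 2]
  1 vs larger child 29 at index 1, swap → [29, 1, 17, 25, 9, 2]
  1 vs larger child 25 at index 3, swap → [29, 25, 17, 1, 9, 2]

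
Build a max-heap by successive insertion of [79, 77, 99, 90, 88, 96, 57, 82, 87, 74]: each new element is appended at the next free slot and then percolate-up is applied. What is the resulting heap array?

[99, 90, 96, 87, 88, 79, 57, 77, 82, 74]

Insert 79:
  append 79 at index 0 → [79] (no swap needed)
Insert 77:
  append 77 at index 1 → [79, 77] (no swap needed)
Insert 99:
  append 99 at index 2 → [79, 77, 99]
  99 > parent 79 at index 0, swap → [99, 77, 79]
Insert 90:
  append 90 at index 3 → [99, 77, 79, 90]
  90 > parent 77 at index 1, swap → [99, 90, 79, 77]
Insert 88:
  append 88 at index 4 → [99, 90, 79, 77, 88] (no swap needed)
Insert 96:
  append 96 at index 5 → [99, 90, 79, 77, 88, 96]
  96 > parent 79 at index 2, swap → [99, 90, 96, 77, 88, 79]
Insert 57:
  append 57 at index 6 → [99, 90, 96, 77, 88, 79, 57] (no swap needed)
Insert 82:
  append 82 at index 7 → [99, 90, 96, 77, 88, 79, 57, 82]
  82 > parent 77 at index 3, swap → [99, 90, 96, 82, 88, 79, 57, 77]
Insert 87:
  append 87 at index 8 → [99, 90, 96, 82, 88, 79, 57, 77, 87]
  87 > parent 82 at index 3, swap → [99, 90, 96, 87, 88, 79, 57, 77, 82]
Insert 74:
  append 74 at index 9 → [99, 90, 96, 87, 88, 79, 57, 77, 82, 74] (no swap needed)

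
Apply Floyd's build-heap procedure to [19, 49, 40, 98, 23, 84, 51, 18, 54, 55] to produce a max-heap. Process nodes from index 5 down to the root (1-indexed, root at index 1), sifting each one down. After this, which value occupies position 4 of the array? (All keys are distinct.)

54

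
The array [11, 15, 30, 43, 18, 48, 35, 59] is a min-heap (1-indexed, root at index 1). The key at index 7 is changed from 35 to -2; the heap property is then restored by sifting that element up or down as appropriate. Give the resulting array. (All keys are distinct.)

[-2, 15, 11, 43, 18, 48, 30, 59]

set index 7 from 35 to -2 → [11, 15, 30, 43, 18, 48, -2, 59]
-2 < parent 30 at index 3, swap → [11, 15, -2, 43, 18, 48, 30, 59]
-2 < parent 11 at index 1, swap → [-2, 15, 11, 43, 18, 48, 30, 59]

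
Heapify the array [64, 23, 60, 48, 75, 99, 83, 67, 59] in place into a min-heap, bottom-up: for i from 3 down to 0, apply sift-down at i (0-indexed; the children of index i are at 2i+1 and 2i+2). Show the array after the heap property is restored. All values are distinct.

[23, 48, 60, 59, 75, 99, 83, 67, 64]

sift down from index 3: already satisfies heap property
sift down from index 2: already satisfies heap property
sift down from index 1: already satisfies heap property
sift down from index 0:
  64 vs smaller child 23 at index 1, swap → [23, 64, 60, 48, 75, 99, 83, 67, 59]
  64 vs smaller child 48 at index 3, swap → [23, 48, 60, 64, 75, 99, 83, 67, 59]
  64 vs smaller child 59 at index 8, swap → [23, 48, 60, 59, 75, 99, 83, 67, 64]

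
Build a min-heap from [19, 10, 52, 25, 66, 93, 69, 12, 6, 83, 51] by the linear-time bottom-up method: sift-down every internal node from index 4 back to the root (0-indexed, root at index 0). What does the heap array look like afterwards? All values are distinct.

sift down from index 4:
  66 vs smaller child 51 at index 10, swap → [19, 10, 52, 25, 51, 93, 69, 12, 6, 83, 66]
sift down from index 3:
  25 vs smaller child 6 at index 8, swap → [19, 10, 52, 6, 51, 93, 69, 12, 25, 83, 66]
sift down from index 2: already satisfies heap property
sift down from index 1:
  10 vs smaller child 6 at index 3, swap → [19, 6, 52, 10, 51, 93, 69, 12, 25, 83, 66]
sift down from index 0:
  19 vs smaller child 6 at index 1, swap → [6, 19, 52, 10, 51, 93, 69, 12, 25, 83, 66]
  19 vs smaller child 10 at index 3, swap → [6, 10, 52, 19, 51, 93, 69, 12, 25, 83, 66]
  19 vs smaller child 12 at index 7, swap → [6, 10, 52, 12, 51, 93, 69, 19, 25, 83, 66]

[6, 10, 52, 12, 51, 93, 69, 19, 25, 83, 66]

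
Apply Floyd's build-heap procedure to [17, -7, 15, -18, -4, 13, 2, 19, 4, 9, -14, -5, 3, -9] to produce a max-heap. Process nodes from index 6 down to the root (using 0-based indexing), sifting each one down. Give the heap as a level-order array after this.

[19, 17, 15, 4, 9, 13, 2, -18, -7, -4, -14, -5, 3, -9]

sift down from index 6: already satisfies heap property
sift down from index 5: already satisfies heap property
sift down from index 4:
  -4 vs larger child 9 at index 9, swap → [17, -7, 15, -18, 9, 13, 2, 19, 4, -4, -14, -5, 3, -9]
sift down from index 3:
  -18 vs larger child 19 at index 7, swap → [17, -7, 15, 19, 9, 13, 2, -18, 4, -4, -14, -5, 3, -9]
sift down from index 2: already satisfies heap property
sift down from index 1:
  -7 vs larger child 19 at index 3, swap → [17, 19, 15, -7, 9, 13, 2, -18, 4, -4, -14, -5, 3, -9]
  -7 vs larger child 4 at index 8, swap → [17, 19, 15, 4, 9, 13, 2, -18, -7, -4, -14, -5, 3, -9]
sift down from index 0:
  17 vs larger child 19 at index 1, swap → [19, 17, 15, 4, 9, 13, 2, -18, -7, -4, -14, -5, 3, -9]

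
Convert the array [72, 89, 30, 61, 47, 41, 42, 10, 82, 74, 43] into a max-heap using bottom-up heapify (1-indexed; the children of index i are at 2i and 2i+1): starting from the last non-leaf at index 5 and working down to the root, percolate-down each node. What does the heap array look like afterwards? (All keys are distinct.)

[89, 82, 42, 72, 74, 41, 30, 10, 61, 47, 43]

sift down from index 5:
  47 vs larger child 74 at index 10, swap → [72, 89, 30, 61, 74, 41, 42, 10, 82, 47, 43]
sift down from index 4:
  61 vs larger child 82 at index 9, swap → [72, 89, 30, 82, 74, 41, 42, 10, 61, 47, 43]
sift down from index 3:
  30 vs larger child 42 at index 7, swap → [72, 89, 42, 82, 74, 41, 30, 10, 61, 47, 43]
sift down from index 2: already satisfies heap property
sift down from index 1:
  72 vs larger child 89 at index 2, swap → [89, 72, 42, 82, 74, 41, 30, 10, 61, 47, 43]
  72 vs larger child 82 at index 4, swap → [89, 82, 42, 72, 74, 41, 30, 10, 61, 47, 43]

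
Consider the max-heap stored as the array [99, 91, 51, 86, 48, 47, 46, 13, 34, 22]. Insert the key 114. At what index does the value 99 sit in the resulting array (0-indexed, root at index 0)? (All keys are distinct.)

1

append 114 at index 10 → [99, 91, 51, 86, 48, 47, 46, 13, 34, 22, 114]
114 > parent 48 at index 4, swap → [99, 91, 51, 86, 114, 47, 46, 13, 34, 22, 48]
114 > parent 91 at index 1, swap → [99, 114, 51, 86, 91, 47, 46, 13, 34, 22, 48]
114 > parent 99 at index 0, swap → [114, 99, 51, 86, 91, 47, 46, 13, 34, 22, 48]
resulting array: [114, 99, 51, 86, 91, 47, 46, 13, 34, 22, 48]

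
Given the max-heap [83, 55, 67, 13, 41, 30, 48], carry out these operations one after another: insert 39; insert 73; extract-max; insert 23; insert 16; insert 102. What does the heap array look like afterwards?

[102, 73, 67, 39, 55, 30, 48, 13, 23, 16, 41]

insert 39:
  append 39 at index 7 → [83, 55, 67, 13, 41, 30, 48, 39]
  39 > parent 13 at index 3, swap → [83, 55, 67, 39, 41, 30, 48, 13]
insert 73:
  append 73 at index 8 → [83, 55, 67, 39, 41, 30, 48, 13, 73]
  73 > parent 39 at index 3, swap → [83, 55, 67, 73, 41, 30, 48, 13, 39]
  73 > parent 55 at index 1, swap → [83, 73, 67, 55, 41, 30, 48, 13, 39]
extract-max → returns 83:
  remove root 83; move last element 39 to root → [39, 73, 67, 55, 41, 30, 48, 13]
  39 vs larger child 73 at index 1, swap → [73, 39, 67, 55, 41, 30, 48, 13]
  39 vs larger child 55 at index 3, swap → [73, 55, 67, 39, 41, 30, 48, 13]
insert 23:
  append 23 at index 8 → [73, 55, 67, 39, 41, 30, 48, 13, 23] (no swap needed)
insert 16:
  append 16 at index 9 → [73, 55, 67, 39, 41, 30, 48, 13, 23, 16] (no swap needed)
insert 102:
  append 102 at index 10 → [73, 55, 67, 39, 41, 30, 48, 13, 23, 16, 102]
  102 > parent 41 at index 4, swap → [73, 55, 67, 39, 102, 30, 48, 13, 23, 16, 41]
  102 > parent 55 at index 1, swap → [73, 102, 67, 39, 55, 30, 48, 13, 23, 16, 41]
  102 > parent 73 at index 0, swap → [102, 73, 67, 39, 55, 30, 48, 13, 23, 16, 41]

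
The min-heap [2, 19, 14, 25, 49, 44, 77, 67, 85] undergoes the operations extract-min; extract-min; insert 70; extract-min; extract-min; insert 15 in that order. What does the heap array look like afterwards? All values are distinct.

extract-min → returns 2:
  remove root 2; move last element 85 to root → [85, 19, 14, 25, 49, 44, 77, 67]
  85 vs smaller child 14 at index 2, swap → [14, 19, 85, 25, 49, 44, 77, 67]
  85 vs smaller child 44 at index 5, swap → [14, 19, 44, 25, 49, 85, 77, 67]
extract-min → returns 14:
  remove root 14; move last element 67 to root → [67, 19, 44, 25, 49, 85, 77]
  67 vs smaller child 19 at index 1, swap → [19, 67, 44, 25, 49, 85, 77]
  67 vs smaller child 25 at index 3, swap → [19, 25, 44, 67, 49, 85, 77]
insert 70:
  append 70 at index 7 → [19, 25, 44, 67, 49, 85, 77, 70] (no swap needed)
extract-min → returns 19:
  remove root 19; move last element 70 to root → [70, 25, 44, 67, 49, 85, 77]
  70 vs smaller child 25 at index 1, swap → [25, 70, 44, 67, 49, 85, 77]
  70 vs smaller child 49 at index 4, swap → [25, 49, 44, 67, 70, 85, 77]
extract-min → returns 25:
  remove root 25; move last element 77 to root → [77, 49, 44, 67, 70, 85]
  77 vs smaller child 44 at index 2, swap → [44, 49, 77, 67, 70, 85]
insert 15:
  append 15 at index 6 → [44, 49, 77, 67, 70, 85, 15]
  15 < parent 77 at index 2, swap → [44, 49, 15, 67, 70, 85, 77]
  15 < parent 44 at index 0, swap → [15, 49, 44, 67, 70, 85, 77]

[15, 49, 44, 67, 70, 85, 77]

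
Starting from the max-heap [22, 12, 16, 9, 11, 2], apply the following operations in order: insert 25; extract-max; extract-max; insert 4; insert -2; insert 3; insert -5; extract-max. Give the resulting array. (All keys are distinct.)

insert 25:
  append 25 at index 6 → [22, 12, 16, 9, 11, 2, 25]
  25 > parent 16 at index 2, swap → [22, 12, 25, 9, 11, 2, 16]
  25 > parent 22 at index 0, swap → [25, 12, 22, 9, 11, 2, 16]
extract-max → returns 25:
  remove root 25; move last element 16 to root → [16, 12, 22, 9, 11, 2]
  16 vs larger child 22 at index 2, swap → [22, 12, 16, 9, 11, 2]
extract-max → returns 22:
  remove root 22; move last element 2 to root → [2, 12, 16, 9, 11]
  2 vs larger child 16 at index 2, swap → [16, 12, 2, 9, 11]
insert 4:
  append 4 at index 5 → [16, 12, 2, 9, 11, 4]
  4 > parent 2 at index 2, swap → [16, 12, 4, 9, 11, 2]
insert -2:
  append -2 at index 6 → [16, 12, 4, 9, 11, 2, -2] (no swap needed)
insert 3:
  append 3 at index 7 → [16, 12, 4, 9, 11, 2, -2, 3] (no swap needed)
insert -5:
  append -5 at index 8 → [16, 12, 4, 9, 11, 2, -2, 3, -5] (no swap needed)
extract-max → returns 16:
  remove root 16; move last element -5 to root → [-5, 12, 4, 9, 11, 2, -2, 3]
  -5 vs larger child 12 at index 1, swap → [12, -5, 4, 9, 11, 2, -2, 3]
  -5 vs larger child 11 at index 4, swap → [12, 11, 4, 9, -5, 2, -2, 3]

[12, 11, 4, 9, -5, 2, -2, 3]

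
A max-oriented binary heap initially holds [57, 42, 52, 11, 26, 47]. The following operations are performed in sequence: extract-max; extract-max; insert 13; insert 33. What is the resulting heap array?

[47, 42, 33, 11, 13, 26]

extract-max → returns 57:
  remove root 57; move last element 47 to root → [47, 42, 52, 11, 26]
  47 vs larger child 52 at index 2, swap → [52, 42, 47, 11, 26]
extract-max → returns 52:
  remove root 52; move last element 26 to root → [26, 42, 47, 11]
  26 vs larger child 47 at index 2, swap → [47, 42, 26, 11]
insert 13:
  append 13 at index 4 → [47, 42, 26, 11, 13] (no swap needed)
insert 33:
  append 33 at index 5 → [47, 42, 26, 11, 13, 33]
  33 > parent 26 at index 2, swap → [47, 42, 33, 11, 13, 26]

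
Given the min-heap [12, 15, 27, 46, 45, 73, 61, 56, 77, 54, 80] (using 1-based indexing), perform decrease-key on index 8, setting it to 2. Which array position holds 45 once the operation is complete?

5

set index 8 from 56 to 2 → [12, 15, 27, 46, 45, 73, 61, 2, 77, 54, 80]
2 < parent 46 at index 4, swap → [12, 15, 27, 2, 45, 73, 61, 46, 77, 54, 80]
2 < parent 15 at index 2, swap → [12, 2, 27, 15, 45, 73, 61, 46, 77, 54, 80]
2 < parent 12 at index 1, swap → [2, 12, 27, 15, 45, 73, 61, 46, 77, 54, 80]
resulting array: [2, 12, 27, 15, 45, 73, 61, 46, 77, 54, 80]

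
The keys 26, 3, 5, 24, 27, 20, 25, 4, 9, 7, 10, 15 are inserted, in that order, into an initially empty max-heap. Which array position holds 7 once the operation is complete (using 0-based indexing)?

9

Insert 26:
  append 26 at index 0 → [26] (no swap needed)
Insert 3:
  append 3 at index 1 → [26, 3] (no swap needed)
Insert 5:
  append 5 at index 2 → [26, 3, 5] (no swap needed)
Insert 24:
  append 24 at index 3 → [26, 3, 5, 24]
  24 > parent 3 at index 1, swap → [26, 24, 5, 3]
Insert 27:
  append 27 at index 4 → [26, 24, 5, 3, 27]
  27 > parent 24 at index 1, swap → [26, 27, 5, 3, 24]
  27 > parent 26 at index 0, swap → [27, 26, 5, 3, 24]
Insert 20:
  append 20 at index 5 → [27, 26, 5, 3, 24, 20]
  20 > parent 5 at index 2, swap → [27, 26, 20, 3, 24, 5]
Insert 25:
  append 25 at index 6 → [27, 26, 20, 3, 24, 5, 25]
  25 > parent 20 at index 2, swap → [27, 26, 25, 3, 24, 5, 20]
Insert 4:
  append 4 at index 7 → [27, 26, 25, 3, 24, 5, 20, 4]
  4 > parent 3 at index 3, swap → [27, 26, 25, 4, 24, 5, 20, 3]
Insert 9:
  append 9 at index 8 → [27, 26, 25, 4, 24, 5, 20, 3, 9]
  9 > parent 4 at index 3, swap → [27, 26, 25, 9, 24, 5, 20, 3, 4]
Insert 7:
  append 7 at index 9 → [27, 26, 25, 9, 24, 5, 20, 3, 4, 7] (no swap needed)
Insert 10:
  append 10 at index 10 → [27, 26, 25, 9, 24, 5, 20, 3, 4, 7, 10] (no swap needed)
Insert 15:
  append 15 at index 11 → [27, 26, 25, 9, 24, 5, 20, 3, 4, 7, 10, 15]
  15 > parent 5 at index 5, swap → [27, 26, 25, 9, 24, 15, 20, 3, 4, 7, 10, 5]
resulting array: [27, 26, 25, 9, 24, 15, 20, 3, 4, 7, 10, 5]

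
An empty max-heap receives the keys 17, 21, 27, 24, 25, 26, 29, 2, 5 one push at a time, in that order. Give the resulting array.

[29, 25, 27, 17, 24, 21, 26, 2, 5]

Insert 17:
  append 17 at index 0 → [17] (no swap needed)
Insert 21:
  append 21 at index 1 → [17, 21]
  21 > parent 17 at index 0, swap → [21, 17]
Insert 27:
  append 27 at index 2 → [21, 17, 27]
  27 > parent 21 at index 0, swap → [27, 17, 21]
Insert 24:
  append 24 at index 3 → [27, 17, 21, 24]
  24 > parent 17 at index 1, swap → [27, 24, 21, 17]
Insert 25:
  append 25 at index 4 → [27, 24, 21, 17, 25]
  25 > parent 24 at index 1, swap → [27, 25, 21, 17, 24]
Insert 26:
  append 26 at index 5 → [27, 25, 21, 17, 24, 26]
  26 > parent 21 at index 2, swap → [27, 25, 26, 17, 24, 21]
Insert 29:
  append 29 at index 6 → [27, 25, 26, 17, 24, 21, 29]
  29 > parent 26 at index 2, swap → [27, 25, 29, 17, 24, 21, 26]
  29 > parent 27 at index 0, swap → [29, 25, 27, 17, 24, 21, 26]
Insert 2:
  append 2 at index 7 → [29, 25, 27, 17, 24, 21, 26, 2] (no swap needed)
Insert 5:
  append 5 at index 8 → [29, 25, 27, 17, 24, 21, 26, 2, 5] (no swap needed)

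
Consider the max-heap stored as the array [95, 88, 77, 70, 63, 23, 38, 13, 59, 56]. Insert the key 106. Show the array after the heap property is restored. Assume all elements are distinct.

append 106 at index 10 → [95, 88, 77, 70, 63, 23, 38, 13, 59, 56, 106]
106 > parent 63 at index 4, swap → [95, 88, 77, 70, 106, 23, 38, 13, 59, 56, 63]
106 > parent 88 at index 1, swap → [95, 106, 77, 70, 88, 23, 38, 13, 59, 56, 63]
106 > parent 95 at index 0, swap → [106, 95, 77, 70, 88, 23, 38, 13, 59, 56, 63]

[106, 95, 77, 70, 88, 23, 38, 13, 59, 56, 63]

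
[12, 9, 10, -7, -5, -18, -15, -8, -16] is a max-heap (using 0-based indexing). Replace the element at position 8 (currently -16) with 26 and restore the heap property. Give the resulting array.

set index 8 from -16 to 26 → [12, 9, 10, -7, -5, -18, -15, -8, 26]
26 > parent -7 at index 3, swap → [12, 9, 10, 26, -5, -18, -15, -8, -7]
26 > parent 9 at index 1, swap → [12, 26, 10, 9, -5, -18, -15, -8, -7]
26 > parent 12 at index 0, swap → [26, 12, 10, 9, -5, -18, -15, -8, -7]

[26, 12, 10, 9, -5, -18, -15, -8, -7]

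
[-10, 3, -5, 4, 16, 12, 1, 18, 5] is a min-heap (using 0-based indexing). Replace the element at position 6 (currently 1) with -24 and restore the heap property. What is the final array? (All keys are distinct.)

[-24, 3, -10, 4, 16, 12, -5, 18, 5]

set index 6 from 1 to -24 → [-10, 3, -5, 4, 16, 12, -24, 18, 5]
-24 < parent -5 at index 2, swap → [-10, 3, -24, 4, 16, 12, -5, 18, 5]
-24 < parent -10 at index 0, swap → [-24, 3, -10, 4, 16, 12, -5, 18, 5]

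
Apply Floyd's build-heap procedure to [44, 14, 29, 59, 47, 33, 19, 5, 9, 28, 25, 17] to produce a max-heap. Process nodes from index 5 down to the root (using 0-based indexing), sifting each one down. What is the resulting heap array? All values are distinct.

[59, 47, 33, 14, 44, 29, 19, 5, 9, 28, 25, 17]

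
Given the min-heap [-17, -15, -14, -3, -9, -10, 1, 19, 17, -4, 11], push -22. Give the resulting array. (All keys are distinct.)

[-22, -15, -17, -3, -9, -14, 1, 19, 17, -4, 11, -10]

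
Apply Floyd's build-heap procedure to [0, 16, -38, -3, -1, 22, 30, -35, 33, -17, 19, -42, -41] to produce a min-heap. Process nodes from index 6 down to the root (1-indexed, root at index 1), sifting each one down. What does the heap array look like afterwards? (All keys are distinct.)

[-42, -35, -41, -3, -17, -38, 30, 16, 33, -1, 19, 22, 0]

sift down from index 6:
  22 vs smaller child -42 at index 12, swap → [0, 16, -38, -3, -1, -42, 30, -35, 33, -17, 19, 22, -41]
sift down from index 5:
  -1 vs smaller child -17 at index 10, swap → [0, 16, -38, -3, -17, -42, 30, -35, 33, -1, 19, 22, -41]
sift down from index 4:
  -3 vs smaller child -35 at index 8, swap → [0, 16, -38, -35, -17, -42, 30, -3, 33, -1, 19, 22, -41]
sift down from index 3:
  -38 vs smaller child -42 at index 6, swap → [0, 16, -42, -35, -17, -38, 30, -3, 33, -1, 19, 22, -41]
  -38 vs smaller child -41 at index 13, swap → [0, 16, -42, -35, -17, -41, 30, -3, 33, -1, 19, 22, -38]
sift down from index 2:
  16 vs smaller child -35 at index 4, swap → [0, -35, -42, 16, -17, -41, 30, -3, 33, -1, 19, 22, -38]
  16 vs smaller child -3 at index 8, swap → [0, -35, -42, -3, -17, -41, 30, 16, 33, -1, 19, 22, -38]
sift down from index 1:
  0 vs smaller child -42 at index 3, swap → [-42, -35, 0, -3, -17, -41, 30, 16, 33, -1, 19, 22, -38]
  0 vs smaller child -41 at index 6, swap → [-42, -35, -41, -3, -17, 0, 30, 16, 33, -1, 19, 22, -38]
  0 vs smaller child -38 at index 13, swap → [-42, -35, -41, -3, -17, -38, 30, 16, 33, -1, 19, 22, 0]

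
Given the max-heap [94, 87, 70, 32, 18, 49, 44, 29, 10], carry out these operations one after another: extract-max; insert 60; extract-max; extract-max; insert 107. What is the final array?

[107, 60, 49, 32, 18, 29, 44, 10]

extract-max → returns 94:
  remove root 94; move last element 10 to root → [10, 87, 70, 32, 18, 49, 44, 29]
  10 vs larger child 87 at index 1, swap → [87, 10, 70, 32, 18, 49, 44, 29]
  10 vs larger child 32 at index 3, swap → [87, 32, 70, 10, 18, 49, 44, 29]
  10 vs only child 29 at index 7, swap → [87, 32, 70, 29, 18, 49, 44, 10]
insert 60:
  append 60 at index 8 → [87, 32, 70, 29, 18, 49, 44, 10, 60]
  60 > parent 29 at index 3, swap → [87, 32, 70, 60, 18, 49, 44, 10, 29]
  60 > parent 32 at index 1, swap → [87, 60, 70, 32, 18, 49, 44, 10, 29]
extract-max → returns 87:
  remove root 87; move last element 29 to root → [29, 60, 70, 32, 18, 49, 44, 10]
  29 vs larger child 70 at index 2, swap → [70, 60, 29, 32, 18, 49, 44, 10]
  29 vs larger child 49 at index 5, swap → [70, 60, 49, 32, 18, 29, 44, 10]
extract-max → returns 70:
  remove root 70; move last element 10 to root → [10, 60, 49, 32, 18, 29, 44]
  10 vs larger child 60 at index 1, swap → [60, 10, 49, 32, 18, 29, 44]
  10 vs larger child 32 at index 3, swap → [60, 32, 49, 10, 18, 29, 44]
insert 107:
  append 107 at index 7 → [60, 32, 49, 10, 18, 29, 44, 107]
  107 > parent 10 at index 3, swap → [60, 32, 49, 107, 18, 29, 44, 10]
  107 > parent 32 at index 1, swap → [60, 107, 49, 32, 18, 29, 44, 10]
  107 > parent 60 at index 0, swap → [107, 60, 49, 32, 18, 29, 44, 10]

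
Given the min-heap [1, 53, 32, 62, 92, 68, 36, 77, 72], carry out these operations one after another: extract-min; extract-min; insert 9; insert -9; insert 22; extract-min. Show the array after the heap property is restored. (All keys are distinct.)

[9, 22, 68, 36, 92, 77, 72, 62, 53]

extract-min → returns 1:
  remove root 1; move last element 72 to root → [72, 53, 32, 62, 92, 68, 36, 77]
  72 vs smaller child 32 at index 2, swap → [32, 53, 72, 62, 92, 68, 36, 77]
  72 vs smaller child 36 at index 6, swap → [32, 53, 36, 62, 92, 68, 72, 77]
extract-min → returns 32:
  remove root 32; move last element 77 to root → [77, 53, 36, 62, 92, 68, 72]
  77 vs smaller child 36 at index 2, swap → [36, 53, 77, 62, 92, 68, 72]
  77 vs smaller child 68 at index 5, swap → [36, 53, 68, 62, 92, 77, 72]
insert 9:
  append 9 at index 7 → [36, 53, 68, 62, 92, 77, 72, 9]
  9 < parent 62 at index 3, swap → [36, 53, 68, 9, 92, 77, 72, 62]
  9 < parent 53 at index 1, swap → [36, 9, 68, 53, 92, 77, 72, 62]
  9 < parent 36 at index 0, swap → [9, 36, 68, 53, 92, 77, 72, 62]
insert -9:
  append -9 at index 8 → [9, 36, 68, 53, 92, 77, 72, 62, -9]
  -9 < parent 53 at index 3, swap → [9, 36, 68, -9, 92, 77, 72, 62, 53]
  -9 < parent 36 at index 1, swap → [9, -9, 68, 36, 92, 77, 72, 62, 53]
  -9 < parent 9 at index 0, swap → [-9, 9, 68, 36, 92, 77, 72, 62, 53]
insert 22:
  append 22 at index 9 → [-9, 9, 68, 36, 92, 77, 72, 62, 53, 22]
  22 < parent 92 at index 4, swap → [-9, 9, 68, 36, 22, 77, 72, 62, 53, 92]
extract-min → returns -9:
  remove root -9; move last element 92 to root → [92, 9, 68, 36, 22, 77, 72, 62, 53]
  92 vs smaller child 9 at index 1, swap → [9, 92, 68, 36, 22, 77, 72, 62, 53]
  92 vs smaller child 22 at index 4, swap → [9, 22, 68, 36, 92, 77, 72, 62, 53]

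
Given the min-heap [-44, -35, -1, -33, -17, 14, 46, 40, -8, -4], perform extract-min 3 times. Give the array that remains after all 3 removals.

[-17, -8, -1, 40, -4, 14, 46]

extract-min #1 returns -44:
  remove root -44; move last element -4 to root → [-4, -35, -1, -33, -17, 14, 46, 40, -8]
  -4 vs smaller child -35 at index 1, swap → [-35, -4, -1, -33, -17, 14, 46, 40, -8]
  -4 vs smaller child -33 at index 3, swap → [-35, -33, -1, -4, -17, 14, 46, 40, -8]
  -4 vs smaller child -8 at index 8, swap → [-35, -33, -1, -8, -17, 14, 46, 40, -4]
extract-min #2 returns -35:
  remove root -35; move last element -4 to root → [-4, -33, -1, -8, -17, 14, 46, 40]
  -4 vs smaller child -33 at index 1, swap → [-33, -4, -1, -8, -17, 14, 46, 40]
  -4 vs smaller child -17 at index 4, swap → [-33, -17, -1, -8, -4, 14, 46, 40]
extract-min #3 returns -33:
  remove root -33; move last element 40 to root → [40, -17, -1, -8, -4, 14, 46]
  40 vs smaller child -17 at index 1, swap → [-17, 40, -1, -8, -4, 14, 46]
  40 vs smaller child -8 at index 3, swap → [-17, -8, -1, 40, -4, 14, 46]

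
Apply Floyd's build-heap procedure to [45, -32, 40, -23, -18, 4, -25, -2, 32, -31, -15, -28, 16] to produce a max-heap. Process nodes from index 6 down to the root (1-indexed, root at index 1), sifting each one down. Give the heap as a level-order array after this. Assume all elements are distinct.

[45, 32, 40, -2, -15, 16, -25, -32, -23, -31, -18, -28, 4]

sift down from index 6:
  4 vs larger child 16 at index 13, swap → [45, -32, 40, -23, -18, 16, -25, -2, 32, -31, -15, -28, 4]
sift down from index 5:
  -18 vs larger child -15 at index 11, swap → [45, -32, 40, -23, -15, 16, -25, -2, 32, -31, -18, -28, 4]
sift down from index 4:
  -23 vs larger child 32 at index 9, swap → [45, -32, 40, 32, -15, 16, -25, -2, -23, -31, -18, -28, 4]
sift down from index 3: already satisfies heap property
sift down from index 2:
  -32 vs larger child 32 at index 4, swap → [45, 32, 40, -32, -15, 16, -25, -2, -23, -31, -18, -28, 4]
  -32 vs larger child -2 at index 8, swap → [45, 32, 40, -2, -15, 16, -25, -32, -23, -31, -18, -28, 4]
sift down from index 1: already satisfies heap property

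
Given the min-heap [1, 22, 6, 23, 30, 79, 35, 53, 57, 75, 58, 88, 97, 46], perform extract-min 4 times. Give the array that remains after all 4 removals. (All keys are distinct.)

extract-min #1 returns 1:
  remove root 1; move last element 46 to root → [46, 22, 6, 23, 30, 79, 35, 53, 57, 75, 58, 88, 97]
  46 vs smaller child 6 at index 2, swap → [6, 22, 46, 23, 30, 79, 35, 53, 57, 75, 58, 88, 97]
  46 vs smaller child 35 at index 6, swap → [6, 22, 35, 23, 30, 79, 46, 53, 57, 75, 58, 88, 97]
extract-min #2 returns 6:
  remove root 6; move last element 97 to root → [97, 22, 35, 23, 30, 79, 46, 53, 57, 75, 58, 88]
  97 vs smaller child 22 at index 1, swap → [22, 97, 35, 23, 30, 79, 46, 53, 57, 75, 58, 88]
  97 vs smaller child 23 at index 3, swap → [22, 23, 35, 97, 30, 79, 46, 53, 57, 75, 58, 88]
  97 vs smaller child 53 at index 7, swap → [22, 23, 35, 53, 30, 79, 46, 97, 57, 75, 58, 88]
extract-min #3 returns 22:
  remove root 22; move last element 88 to root → [88, 23, 35, 53, 30, 79, 46, 97, 57, 75, 58]
  88 vs smaller child 23 at index 1, swap → [23, 88, 35, 53, 30, 79, 46, 97, 57, 75, 58]
  88 vs smaller child 30 at index 4, swap → [23, 30, 35, 53, 88, 79, 46, 97, 57, 75, 58]
  88 vs smaller child 58 at index 10, swap → [23, 30, 35, 53, 58, 79, 46, 97, 57, 75, 88]
extract-min #4 returns 23:
  remove root 23; move last element 88 to root → [88, 30, 35, 53, 58, 79, 46, 97, 57, 75]
  88 vs smaller child 30 at index 1, swap → [30, 88, 35, 53, 58, 79, 46, 97, 57, 75]
  88 vs smaller child 53 at index 3, swap → [30, 53, 35, 88, 58, 79, 46, 97, 57, 75]
  88 vs smaller child 57 at index 8, swap → [30, 53, 35, 57, 58, 79, 46, 97, 88, 75]

[30, 53, 35, 57, 58, 79, 46, 97, 88, 75]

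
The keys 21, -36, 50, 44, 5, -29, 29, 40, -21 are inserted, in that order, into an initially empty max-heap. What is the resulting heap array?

[50, 44, 29, 40, 5, -29, 21, -36, -21]

Insert 21:
  append 21 at index 0 → [21] (no swap needed)
Insert -36:
  append -36 at index 1 → [21, -36] (no swap needed)
Insert 50:
  append 50 at index 2 → [21, -36, 50]
  50 > parent 21 at index 0, swap → [50, -36, 21]
Insert 44:
  append 44 at index 3 → [50, -36, 21, 44]
  44 > parent -36 at index 1, swap → [50, 44, 21, -36]
Insert 5:
  append 5 at index 4 → [50, 44, 21, -36, 5] (no swap needed)
Insert -29:
  append -29 at index 5 → [50, 44, 21, -36, 5, -29] (no swap needed)
Insert 29:
  append 29 at index 6 → [50, 44, 21, -36, 5, -29, 29]
  29 > parent 21 at index 2, swap → [50, 44, 29, -36, 5, -29, 21]
Insert 40:
  append 40 at index 7 → [50, 44, 29, -36, 5, -29, 21, 40]
  40 > parent -36 at index 3, swap → [50, 44, 29, 40, 5, -29, 21, -36]
Insert -21:
  append -21 at index 8 → [50, 44, 29, 40, 5, -29, 21, -36, -21] (no swap needed)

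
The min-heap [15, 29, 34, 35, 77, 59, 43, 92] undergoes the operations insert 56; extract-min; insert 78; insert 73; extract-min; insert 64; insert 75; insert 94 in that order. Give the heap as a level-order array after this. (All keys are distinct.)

[34, 35, 43, 56, 64, 59, 77, 92, 78, 73, 75, 94]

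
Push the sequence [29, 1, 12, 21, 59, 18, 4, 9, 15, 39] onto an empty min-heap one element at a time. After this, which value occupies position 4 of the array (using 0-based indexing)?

39

Insert 29:
  append 29 at index 0 → [29] (no swap needed)
Insert 1:
  append 1 at index 1 → [29, 1]
  1 < parent 29 at index 0, swap → [1, 29]
Insert 12:
  append 12 at index 2 → [1, 29, 12] (no swap needed)
Insert 21:
  append 21 at index 3 → [1, 29, 12, 21]
  21 < parent 29 at index 1, swap → [1, 21, 12, 29]
Insert 59:
  append 59 at index 4 → [1, 21, 12, 29, 59] (no swap needed)
Insert 18:
  append 18 at index 5 → [1, 21, 12, 29, 59, 18] (no swap needed)
Insert 4:
  append 4 at index 6 → [1, 21, 12, 29, 59, 18, 4]
  4 < parent 12 at index 2, swap → [1, 21, 4, 29, 59, 18, 12]
Insert 9:
  append 9 at index 7 → [1, 21, 4, 29, 59, 18, 12, 9]
  9 < parent 29 at index 3, swap → [1, 21, 4, 9, 59, 18, 12, 29]
  9 < parent 21 at index 1, swap → [1, 9, 4, 21, 59, 18, 12, 29]
Insert 15:
  append 15 at index 8 → [1, 9, 4, 21, 59, 18, 12, 29, 15]
  15 < parent 21 at index 3, swap → [1, 9, 4, 15, 59, 18, 12, 29, 21]
Insert 39:
  append 39 at index 9 → [1, 9, 4, 15, 59, 18, 12, 29, 21, 39]
  39 < parent 59 at index 4, swap → [1, 9, 4, 15, 39, 18, 12, 29, 21, 59]
resulting array: [1, 9, 4, 15, 39, 18, 12, 29, 21, 59]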